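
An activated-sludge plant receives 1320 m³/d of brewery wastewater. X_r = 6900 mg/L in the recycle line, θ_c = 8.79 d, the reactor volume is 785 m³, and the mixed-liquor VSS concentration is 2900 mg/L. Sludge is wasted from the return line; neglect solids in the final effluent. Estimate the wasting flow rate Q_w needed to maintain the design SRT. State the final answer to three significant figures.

Wasting from the return line (neglecting effluent solids): Q_w = V·X / (θ_c·X_r) = 785.0 × 2900 / (8.79 × 6900) = 37.53 m³/d.

Q_w ≈ 37.5 m³/d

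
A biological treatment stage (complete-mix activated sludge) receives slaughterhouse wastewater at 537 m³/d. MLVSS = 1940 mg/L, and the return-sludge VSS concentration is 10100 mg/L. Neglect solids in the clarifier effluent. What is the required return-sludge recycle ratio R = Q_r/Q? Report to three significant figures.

R ≈ 0.238

R = Q_r/Q = X/(X_r − X) = 1940 / (10100 − 1940) = 0.2377.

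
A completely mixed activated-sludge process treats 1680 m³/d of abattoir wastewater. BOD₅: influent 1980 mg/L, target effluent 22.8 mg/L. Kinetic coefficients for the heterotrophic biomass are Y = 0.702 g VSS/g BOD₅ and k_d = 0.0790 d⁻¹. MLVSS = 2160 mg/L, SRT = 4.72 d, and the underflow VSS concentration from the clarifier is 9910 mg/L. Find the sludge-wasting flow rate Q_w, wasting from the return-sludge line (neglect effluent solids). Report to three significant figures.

Q_w ≈ 170 m³/d

Rearranging the biomass balance for a CMAS with decay, V = Y·Q·ΔS·θ_c / [X·(1+k_d θ_c)] = 0.702 × 1680 × (1980 − 22.8) × 4.72 / [2160 × (1 + 0.0790 × 4.72)] = 1.09×10^7 / 2965 = 3674 m³.
θ_c = V·X/(Q_w·X_r) when wasting from the recycle, so Q_w = V·X/(θ_c·X_r) = 3674 × 2160 / (4.72 × 9910) = 169.7 m³/d.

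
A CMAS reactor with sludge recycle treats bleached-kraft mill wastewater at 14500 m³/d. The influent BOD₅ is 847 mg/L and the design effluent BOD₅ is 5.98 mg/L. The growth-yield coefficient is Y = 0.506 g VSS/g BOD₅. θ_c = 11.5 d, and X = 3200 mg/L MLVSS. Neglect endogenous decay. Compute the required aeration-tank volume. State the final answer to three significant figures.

With k_d = 0 the design equation reduces to V = Y Q (S₀−S) θ_c / X = 0.506 × 14500 × (847 − 5.98) × 11.5 / 3200 = 22175 m³.

V ≈ 22200 m³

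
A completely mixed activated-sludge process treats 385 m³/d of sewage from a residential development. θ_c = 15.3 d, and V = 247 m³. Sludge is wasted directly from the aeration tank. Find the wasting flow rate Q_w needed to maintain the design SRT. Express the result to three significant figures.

Q_w ≈ 16.1 m³/d

Wasting from the aeration tank: Q_w = V / θ_c = 247.0 / 15.3 = 16.14 m³/d.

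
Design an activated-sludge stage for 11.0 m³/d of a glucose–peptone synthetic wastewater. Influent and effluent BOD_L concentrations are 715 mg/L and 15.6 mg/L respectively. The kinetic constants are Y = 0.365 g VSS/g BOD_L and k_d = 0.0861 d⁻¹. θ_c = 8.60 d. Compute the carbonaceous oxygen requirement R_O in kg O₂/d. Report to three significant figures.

Observed yield with endogenous decay: Y_obs = Y / (1 + k_d·θ_c) = 0.365 / (1 + 0.0861 × 8.60) = 0.365 / 1.740 = 0.2097 g VSS/g BOD_L.
Substrate removed = Q·(S₀ − S) = 11.0 m³/d × (715 − 15.6) g/m³ = 7.69×10^3 g/d = 7.693 kg/d.
P_X = Y_obs·Q·(S₀ − S) = 0.2097 × 7.693 = 1.613 kg VSS/d.
R_O = Q·ΔS − 1.42 P_X = 7.693 − 2.291 = 5.402 kg O₂/d.

R_O ≈ 5.40 kg O₂/d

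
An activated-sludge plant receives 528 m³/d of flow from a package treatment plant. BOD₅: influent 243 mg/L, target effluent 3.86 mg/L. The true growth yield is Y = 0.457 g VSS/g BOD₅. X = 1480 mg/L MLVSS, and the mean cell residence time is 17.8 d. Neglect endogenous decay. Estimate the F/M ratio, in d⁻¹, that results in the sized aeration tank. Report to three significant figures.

F/M ≈ 0.125 d⁻¹

With k_d = 0 the design equation reduces to V = Y Q (S₀−S) θ_c / X = 0.457 × 528 × (243 − 3.86) × 17.8 / 1480 = 694.0 m³.
Food-to-microorganism ratio F/M = Q S₀ / (V X) = 528 × 243 / (694.0 × 1480) = 0.1249 d⁻¹.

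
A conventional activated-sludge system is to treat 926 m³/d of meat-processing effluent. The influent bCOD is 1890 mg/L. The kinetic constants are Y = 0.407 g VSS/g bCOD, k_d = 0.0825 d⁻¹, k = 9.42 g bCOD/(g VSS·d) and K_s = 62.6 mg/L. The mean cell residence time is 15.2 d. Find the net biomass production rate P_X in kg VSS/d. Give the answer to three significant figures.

For a completely mixed reactor with recycle the Lawrence–McCarty relation gives S = K_s·(1 + k_d·θ_c) / [θ_c·(Y·k − k_d) − 1] = 62.6 × (1 + 0.0825 × 15.2) / [15.2 × (0.407 × 9.42 − 0.0825) − 1] = 141.1 / 56.02 = 2.519 mg/L.
The observed yield is Y_obs = Y/(1 + k_d·θ_c) = 0.407 / (1 + 0.0825 × 15.2) = 0.407 / 2.254 = 0.1806 g VSS per g bCOD removed.
ΔS = 1890 − 2.52 = 1887 mg/L, so the substrate removal rate is 926 × 1887/1000 = 1748 kg bCOD/d.
So the net sludge growth is P_X = 0.1806 × 1748 = 315.6 kg VSS/d.

P_X ≈ 316 kg VSS/d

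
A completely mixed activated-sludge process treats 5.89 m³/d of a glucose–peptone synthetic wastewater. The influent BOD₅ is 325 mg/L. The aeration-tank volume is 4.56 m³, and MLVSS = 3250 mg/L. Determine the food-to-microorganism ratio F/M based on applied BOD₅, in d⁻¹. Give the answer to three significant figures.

Food-to-microorganism ratio F/M = Q S₀ / (V X) = 5.89 × 325 / (4.560 × 3250) = 0.1292 d⁻¹.

F/M ≈ 0.129 d⁻¹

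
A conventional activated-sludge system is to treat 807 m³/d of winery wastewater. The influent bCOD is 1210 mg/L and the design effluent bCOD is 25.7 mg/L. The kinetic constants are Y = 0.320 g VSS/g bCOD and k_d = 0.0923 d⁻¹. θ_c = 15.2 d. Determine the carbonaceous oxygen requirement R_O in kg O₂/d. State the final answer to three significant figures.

R_O ≈ 775 kg O₂/d

Y_obs = Y / (1 + k_d θ_c) = 0.320 / (1 + 0.0923 × 15.2) = 0.320 / 2.403 = 0.1332.
Q·(S₀ − S) = 807 × (1210 − 25.7) × 10⁻³ = 955.7 kg/d removed.
Net sludge production P_X = 0.1332 × 955.7 = 127.3 kg VSS/d.
R_O = Q·ΔS − 1.42 P_X = 955.7 − 180.7 = 775.0 kg O₂/d.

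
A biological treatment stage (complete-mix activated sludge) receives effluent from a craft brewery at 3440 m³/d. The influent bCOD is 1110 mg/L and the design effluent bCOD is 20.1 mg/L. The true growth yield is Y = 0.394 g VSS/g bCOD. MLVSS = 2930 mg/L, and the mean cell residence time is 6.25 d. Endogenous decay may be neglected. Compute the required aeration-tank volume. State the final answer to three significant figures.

V ≈ 3150 m³

Biomass mass balance (decay neglected): V·X = Y·Q·(S₀ − S)·θ_c, so V = 0.394 × 3440 × (1110 − 20.1) × 6.25 / 2930 = 3151 m³.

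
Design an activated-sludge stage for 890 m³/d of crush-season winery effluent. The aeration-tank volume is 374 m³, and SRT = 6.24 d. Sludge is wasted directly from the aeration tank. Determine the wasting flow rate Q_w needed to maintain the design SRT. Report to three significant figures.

With mixed-liquor wasting, θ_c = V/Q_w, so Q_w = V/θ_c = 374.0/6.24 = 59.94 m³/d.

Q_w ≈ 59.9 m³/d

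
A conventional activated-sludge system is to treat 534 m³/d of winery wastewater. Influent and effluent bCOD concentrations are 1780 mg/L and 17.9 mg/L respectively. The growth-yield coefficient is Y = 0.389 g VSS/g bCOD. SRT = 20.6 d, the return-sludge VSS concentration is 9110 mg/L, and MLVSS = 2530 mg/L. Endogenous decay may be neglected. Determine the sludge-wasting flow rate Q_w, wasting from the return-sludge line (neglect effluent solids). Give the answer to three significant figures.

Biomass mass balance (decay neglected): V·X = Y·Q·(S₀ − S)·θ_c, so V = 0.389 × 534 × (1780 − 17.9) × 20.6 / 2530 = 2980 m³.
θ_c = V·X/(Q_w·X_r) when wasting from the recycle, so Q_w = V·X/(θ_c·X_r) = 2980 × 2530 / (20.6 × 9110) = 40.18 m³/d.

Q_w ≈ 40.2 m³/d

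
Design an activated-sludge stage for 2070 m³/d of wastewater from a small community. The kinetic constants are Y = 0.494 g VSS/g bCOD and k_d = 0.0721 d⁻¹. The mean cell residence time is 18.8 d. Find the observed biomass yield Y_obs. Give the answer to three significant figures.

Y_obs = Y / (1 + k_d θ_c) = 0.494 / (1 + 0.0721 × 18.8) = 0.494 / 2.355 = 0.2097.

Y_obs ≈ 0.210 g VSS/g bCOD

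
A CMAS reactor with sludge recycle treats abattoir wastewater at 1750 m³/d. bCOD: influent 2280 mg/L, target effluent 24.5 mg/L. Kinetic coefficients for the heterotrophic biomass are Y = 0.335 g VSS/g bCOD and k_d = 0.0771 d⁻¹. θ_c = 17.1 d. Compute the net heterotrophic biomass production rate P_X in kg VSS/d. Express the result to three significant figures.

Correct the yield for decay: Y_obs = Y/(1 + k_d θ_c) = 0.335 / (1 + 0.0771 × 17.1) = 0.335 / 2.318 = 0.1445.
Substrate removed = Q·(S₀ − S) = 1750 m³/d × (2280 − 24.5) g/m³ = 3.95×10^6 g/d = 3947 kg/d.
Biomass produced: P_X = Y_obs·Q·ΔS = 0.1445 × 3947 ≈ 570.3 kg VSS/d.

P_X ≈ 570 kg VSS/d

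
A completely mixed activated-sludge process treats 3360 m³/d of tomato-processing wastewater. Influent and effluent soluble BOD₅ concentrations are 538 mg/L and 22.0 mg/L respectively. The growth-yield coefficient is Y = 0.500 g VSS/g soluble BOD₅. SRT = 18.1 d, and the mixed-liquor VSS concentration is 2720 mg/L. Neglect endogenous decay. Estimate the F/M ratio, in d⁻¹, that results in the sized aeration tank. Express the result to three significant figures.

F/M ≈ 0.115 d⁻¹

Biomass mass balance (decay neglected): V·X = Y·Q·(S₀ − S)·θ_c, so V = 0.500 × 3360 × (538 − 22.0) × 18.1 / 2720 = 5769 m³.
Food-to-microorganism ratio F/M = Q S₀ / (V X) = 3360 × 538 / (5769 × 2720) = 0.1152 d⁻¹.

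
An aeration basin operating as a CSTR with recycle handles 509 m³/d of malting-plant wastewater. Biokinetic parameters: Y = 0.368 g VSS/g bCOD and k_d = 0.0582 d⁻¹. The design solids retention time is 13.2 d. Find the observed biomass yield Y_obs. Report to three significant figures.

Observed yield with endogenous decay: Y_obs = Y / (1 + k_d·θ_c) = 0.368 / (1 + 0.0582 × 13.2) = 0.368 / 1.768 = 0.2081 g VSS/g bCOD.

Y_obs ≈ 0.208 g VSS/g bCOD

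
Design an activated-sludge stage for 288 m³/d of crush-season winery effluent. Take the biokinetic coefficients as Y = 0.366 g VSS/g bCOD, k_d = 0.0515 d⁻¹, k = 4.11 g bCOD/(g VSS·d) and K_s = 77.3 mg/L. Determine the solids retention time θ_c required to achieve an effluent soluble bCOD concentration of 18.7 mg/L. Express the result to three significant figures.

At the target effluent, Y k S/(K_s+S) = 0.366×4.11×18.7/96.00 = 0.2930 d⁻¹.
Then 1/θ_c = μ − k_d = 0.2930 − 0.0515 = 0.2415 d⁻¹, giving θ_c = 4.140 d.

θ_c ≈ 4.14 d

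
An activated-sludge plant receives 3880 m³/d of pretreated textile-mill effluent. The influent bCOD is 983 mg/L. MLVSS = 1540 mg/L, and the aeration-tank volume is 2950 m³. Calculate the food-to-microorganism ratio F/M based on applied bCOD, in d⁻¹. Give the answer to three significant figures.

F/M = Q·S₀ / (V·X) = 3880 × 983 / (2950 × 1540) = 0.8395 g bCOD·(g VSS·d)⁻¹.

F/M ≈ 0.840 d⁻¹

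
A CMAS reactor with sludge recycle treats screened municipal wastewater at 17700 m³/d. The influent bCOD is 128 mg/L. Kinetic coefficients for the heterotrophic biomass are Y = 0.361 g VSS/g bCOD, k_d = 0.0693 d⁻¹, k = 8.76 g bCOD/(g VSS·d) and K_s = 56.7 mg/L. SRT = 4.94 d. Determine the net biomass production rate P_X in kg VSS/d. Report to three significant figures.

P_X ≈ 584 kg VSS/d

Effluent substrate depends only on kinetics and SRT: S = K_s(1 + k_d θ_c) / [θ_c(Yk − k_d) − 1] = 56.7 × (1 + 0.0693 × 4.94) / [4.94 × (0.361 × 8.76 − 0.0693) − 1] = 76.11 / 14.28 = 5.330 mg/L.
The observed yield is Y_obs = Y/(1 + k_d·θ_c) = 0.361 / (1 + 0.0693 × 4.94) = 0.361 / 1.342 = 0.2689 g VSS per g bCOD removed.
Substrate removed = Q·(S₀ − S) = 17700 m³/d × (128 − 5.33) g/m³ = 2.17×10^6 g/d = 2171 kg/d.
So the net sludge growth is P_X = 0.2689 × 2171 = 583.9 kg VSS/d.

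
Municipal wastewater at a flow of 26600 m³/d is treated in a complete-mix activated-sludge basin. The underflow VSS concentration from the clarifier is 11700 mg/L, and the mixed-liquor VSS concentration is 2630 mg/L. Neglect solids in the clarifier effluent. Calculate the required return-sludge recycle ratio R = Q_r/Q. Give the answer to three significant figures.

R ≈ 0.290

Mass balance around the secondary clarifier (neglecting effluent solids): R = X / (X_r − X) = 2630 / (11700 − 2630) = 0.2900.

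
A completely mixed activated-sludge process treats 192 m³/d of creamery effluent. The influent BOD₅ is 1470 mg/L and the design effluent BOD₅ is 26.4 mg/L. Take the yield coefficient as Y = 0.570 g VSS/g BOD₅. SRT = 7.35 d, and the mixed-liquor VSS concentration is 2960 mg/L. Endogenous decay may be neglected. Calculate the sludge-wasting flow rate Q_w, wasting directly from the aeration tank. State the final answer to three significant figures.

V·X = Y·Q·ΔS·θ_c gives V = 0.570 × 192 × (1470 − 26.4) × 7.35 / 2960 = 392.3 m³.
Wasting from the aeration tank: Q_w = V / θ_c = 392.3 / 7.35 = 53.37 m³/d.

Q_w ≈ 53.4 m³/d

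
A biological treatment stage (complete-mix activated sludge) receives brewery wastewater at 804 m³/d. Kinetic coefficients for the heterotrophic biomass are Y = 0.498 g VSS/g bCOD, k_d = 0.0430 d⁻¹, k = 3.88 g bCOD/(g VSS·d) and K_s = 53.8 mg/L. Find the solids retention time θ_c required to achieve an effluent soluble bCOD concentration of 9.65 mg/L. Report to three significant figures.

θ_c ≈ 3.99 d

Specific growth rate at S = 9.65 mg/L: μ = YkS/(K_s+S) = 0.498·3.88·9.65/(53.8+9.65) = 0.2939 d⁻¹.
θ_c = 1/(μ − k_d) = 1/(0.2939 − 0.0430) = 1/0.2509 = 3.986 d.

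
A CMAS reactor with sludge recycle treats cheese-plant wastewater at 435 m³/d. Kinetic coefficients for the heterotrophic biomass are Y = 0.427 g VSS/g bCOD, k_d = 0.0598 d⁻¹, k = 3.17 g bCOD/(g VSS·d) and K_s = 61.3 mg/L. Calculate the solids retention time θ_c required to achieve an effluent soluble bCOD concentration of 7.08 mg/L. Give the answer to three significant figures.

At the target effluent, Y k S/(K_s+S) = 0.427×3.17×7.08/68.38 = 0.1401 d⁻¹.
1/θ_c = 0.1401 − 0.0598 = 0.08035 d⁻¹, so θ_c = 12.45 d.

θ_c ≈ 12.4 d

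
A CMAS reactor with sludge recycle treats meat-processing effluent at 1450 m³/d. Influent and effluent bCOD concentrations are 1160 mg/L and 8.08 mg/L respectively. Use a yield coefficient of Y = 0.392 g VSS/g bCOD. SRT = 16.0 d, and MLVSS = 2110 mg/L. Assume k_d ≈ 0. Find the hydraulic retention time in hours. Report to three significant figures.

τ ≈ 82.2 h

V·X = Y·Q·ΔS·θ_c gives V = 0.392 × 1450 × (1160 − 8.08) × 16.0 / 2110 = 4965 m³.
HRT = V/Q = 4965 m³ / 1450 m³·d⁻¹ = 3.424 d × 24 = 82.18 h.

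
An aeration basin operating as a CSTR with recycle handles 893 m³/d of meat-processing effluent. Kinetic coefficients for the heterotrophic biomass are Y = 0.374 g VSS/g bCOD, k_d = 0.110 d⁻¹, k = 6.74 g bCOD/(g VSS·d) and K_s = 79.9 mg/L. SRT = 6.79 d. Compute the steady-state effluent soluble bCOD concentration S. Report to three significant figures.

From the Monod/SRT balance for a CMAS, S = K_s·(1+k_d θ_c)/[θ_c·(Y k − k_d) − 1] = 79.9 × (1 + 0.110 × 6.79) / [6.79 × (0.374 × 6.74 − 0.110) − 1] = 139.6 / 15.37 = 9.082 mg/L.

S ≈ 9.08 mg/L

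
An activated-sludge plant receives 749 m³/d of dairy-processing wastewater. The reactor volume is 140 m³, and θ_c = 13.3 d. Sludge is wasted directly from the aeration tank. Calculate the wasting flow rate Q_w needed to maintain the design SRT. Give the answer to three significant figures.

Q_w ≈ 10.5 m³/d

Wasting from the aeration tank: Q_w = V / θ_c = 140.0 / 13.3 = 10.53 m³/d.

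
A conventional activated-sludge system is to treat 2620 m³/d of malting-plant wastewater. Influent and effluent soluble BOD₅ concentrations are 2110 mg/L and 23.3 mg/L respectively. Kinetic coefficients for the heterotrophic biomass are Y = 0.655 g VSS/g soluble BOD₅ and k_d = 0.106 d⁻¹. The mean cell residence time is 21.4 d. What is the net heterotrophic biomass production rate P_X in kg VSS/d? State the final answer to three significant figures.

Observed yield with endogenous decay: Y_obs = Y / (1 + k_d·θ_c) = 0.655 / (1 + 0.106 × 21.4) = 0.655 / 3.268 = 0.2004 g VSS/g soluble BOD₅.
Mass of soluble BOD₅ removed per day: Q(S₀ − S) = 2620 × 2087 g/m³ = 5467 kg/d.
So the net sludge growth is P_X = 0.2004 × 5467 = 1096 kg VSS/d.

P_X ≈ 1100 kg VSS/d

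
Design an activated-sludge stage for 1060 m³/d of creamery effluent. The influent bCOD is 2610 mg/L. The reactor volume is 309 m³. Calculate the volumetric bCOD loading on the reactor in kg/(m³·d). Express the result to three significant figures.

L_v ≈ 8.95 kg bCOD/(m³·d)

Volumetric loading L_v = Q·S₀ / V = 1060 × 2610 g/m³ / 309.0 m³ = 8953 g/(m³·d) = 8.953 kg bCOD/(m³·d).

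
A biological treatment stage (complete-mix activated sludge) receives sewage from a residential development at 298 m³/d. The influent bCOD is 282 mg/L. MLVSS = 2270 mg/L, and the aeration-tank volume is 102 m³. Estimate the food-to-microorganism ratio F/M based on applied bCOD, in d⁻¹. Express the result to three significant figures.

F/M = Q·S₀ / (V·X) = 298 × 282 / (102.0 × 2270) = 0.3629 g bCOD·(g VSS·d)⁻¹.

F/M ≈ 0.363 d⁻¹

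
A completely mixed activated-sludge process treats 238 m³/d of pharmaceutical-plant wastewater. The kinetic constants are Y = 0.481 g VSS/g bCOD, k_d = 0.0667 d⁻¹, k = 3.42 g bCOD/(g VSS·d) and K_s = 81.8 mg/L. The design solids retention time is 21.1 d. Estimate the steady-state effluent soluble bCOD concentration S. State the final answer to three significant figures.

S ≈ 6.10 mg/L

Effluent substrate depends only on kinetics and SRT: S = K_s(1 + k_d θ_c) / [θ_c(Yk − k_d) − 1] = 81.8 × (1 + 0.0667 × 21.1) / [21.1 × (0.481 × 3.42 − 0.0667) − 1] = 196.9 / 32.30 = 6.096 mg/L.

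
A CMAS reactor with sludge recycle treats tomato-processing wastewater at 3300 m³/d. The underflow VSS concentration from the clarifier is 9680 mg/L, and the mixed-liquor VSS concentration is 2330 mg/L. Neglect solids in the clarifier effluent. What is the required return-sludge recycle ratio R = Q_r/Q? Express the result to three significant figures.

Mass balance around the secondary clarifier (neglecting effluent solids): R = X / (X_r − X) = 2330 / (9680 − 2330) = 0.3170.

R ≈ 0.317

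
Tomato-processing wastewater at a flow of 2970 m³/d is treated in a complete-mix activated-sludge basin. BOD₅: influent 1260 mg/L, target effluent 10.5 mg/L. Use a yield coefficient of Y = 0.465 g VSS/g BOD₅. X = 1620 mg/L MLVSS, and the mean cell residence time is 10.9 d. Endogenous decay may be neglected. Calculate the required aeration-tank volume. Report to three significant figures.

V ≈ 11600 m³

Biomass mass balance (decay neglected): V·X = Y·Q·(S₀ − S)·θ_c, so V = 0.465 × 2970 × (1260 − 10.5) × 10.9 / 1620 = 11611 m³.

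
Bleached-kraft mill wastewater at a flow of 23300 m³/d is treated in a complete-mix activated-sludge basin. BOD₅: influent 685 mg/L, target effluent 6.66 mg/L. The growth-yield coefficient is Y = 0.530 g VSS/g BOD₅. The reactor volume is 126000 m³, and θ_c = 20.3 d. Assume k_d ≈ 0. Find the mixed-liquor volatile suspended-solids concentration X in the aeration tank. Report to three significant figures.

Without decay, X = Y Q (S₀−S) θ_c / V = 0.530 × 23300 × (685 − 6.66) × 20.3 / 126000 = 1350 mg/L.

X ≈ 1350 mg/L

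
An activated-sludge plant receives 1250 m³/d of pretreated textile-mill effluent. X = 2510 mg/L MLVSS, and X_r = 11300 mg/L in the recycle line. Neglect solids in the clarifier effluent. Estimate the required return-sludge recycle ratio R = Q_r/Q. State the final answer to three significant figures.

Solids balance on the clarifier gives (1+R)X = R·X_r, so R = X/(X_r − X) = 2510 / (11300 − 2510) = 0.2856.

R ≈ 0.286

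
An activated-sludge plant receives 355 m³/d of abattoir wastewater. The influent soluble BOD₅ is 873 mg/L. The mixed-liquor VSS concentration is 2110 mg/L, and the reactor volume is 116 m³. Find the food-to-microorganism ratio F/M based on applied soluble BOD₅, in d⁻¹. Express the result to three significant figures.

F/M ≈ 1.27 d⁻¹

F/M = Q·S₀ / (V·X) = 355 × 873 / (116.0 × 2110) = 1.266 g soluble BOD₅·(g VSS·d)⁻¹.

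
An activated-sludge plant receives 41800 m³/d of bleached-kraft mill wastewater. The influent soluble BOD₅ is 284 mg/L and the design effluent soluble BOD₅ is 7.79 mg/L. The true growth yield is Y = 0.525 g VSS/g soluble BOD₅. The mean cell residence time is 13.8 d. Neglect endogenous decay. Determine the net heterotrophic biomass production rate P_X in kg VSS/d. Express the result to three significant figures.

P_X ≈ 6060 kg VSS/d

Since k_d ≈ 0, Y_obs = Y = 0.525 g VSS/g soluble BOD₅.
ΔS = 284 − 7.79 = 276.2 mg/L, so the substrate removal rate is 41800 × 276.2/1000 = 11546 kg soluble BOD₅/d.
P_X = Y_obs · Q(S₀ − S) = 0.5250 × 11546 = 6061 kg VSS/d.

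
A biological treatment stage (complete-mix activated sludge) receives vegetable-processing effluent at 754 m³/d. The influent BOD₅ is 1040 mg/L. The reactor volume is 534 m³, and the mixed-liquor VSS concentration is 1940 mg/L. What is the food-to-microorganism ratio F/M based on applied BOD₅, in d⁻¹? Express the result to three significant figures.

F/M ≈ 0.757 d⁻¹

F/M = applied load / biomass = Q·S₀/(V·X) = 754 × 1040 / (534.0 × 1940) = 0.7569 d⁻¹.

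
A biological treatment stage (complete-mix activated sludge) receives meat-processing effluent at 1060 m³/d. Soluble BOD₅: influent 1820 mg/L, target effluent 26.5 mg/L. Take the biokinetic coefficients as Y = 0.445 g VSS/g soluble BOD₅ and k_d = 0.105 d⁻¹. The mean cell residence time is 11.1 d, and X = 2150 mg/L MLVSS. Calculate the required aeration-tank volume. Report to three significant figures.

V ≈ 2020 m³

Steady-state biomass mass balance: V·X·(1 + k_d·θ_c) = Y·Q·(S₀ − S)·θ_c, so V = 0.445 × 1060 × (1820 − 26.5) × 11.1 / [2150 × (1 + 0.105 × 11.1)] = 9.39×10^6 / 4656 = 2017 m³.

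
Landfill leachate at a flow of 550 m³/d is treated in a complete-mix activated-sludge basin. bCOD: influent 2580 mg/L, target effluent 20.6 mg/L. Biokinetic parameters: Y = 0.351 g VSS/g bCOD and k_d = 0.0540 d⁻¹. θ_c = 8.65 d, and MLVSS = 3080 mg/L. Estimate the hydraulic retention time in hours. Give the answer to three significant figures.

Steady-state biomass mass balance: V·X·(1 + k_d·θ_c) = Y·Q·(S₀ − S)·θ_c, so V = 0.351 × 550 × (2580 − 20.6) × 8.65 / [3080 × (1 + 0.0540 × 8.65)] = 4.27×10^6 / 4519 = 945.8 m³.
Hydraulic retention time τ = V/Q = 945.8 / 550 = 1.720 d = 41.27 h.

τ ≈ 41.3 h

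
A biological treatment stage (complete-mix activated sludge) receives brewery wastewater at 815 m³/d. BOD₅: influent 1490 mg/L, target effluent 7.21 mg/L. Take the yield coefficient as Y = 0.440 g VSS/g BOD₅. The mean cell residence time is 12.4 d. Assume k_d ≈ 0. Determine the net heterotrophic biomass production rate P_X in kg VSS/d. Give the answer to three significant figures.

P_X ≈ 532 kg VSS/d

No decay correction is needed, so Y_obs = Y = 0.440.
ΔS = 1490 − 7.21 = 1483 mg/L, so the substrate removal rate is 815 × 1483/1000 = 1208 kg BOD₅/d.
Net biomass production P_X = Y_obs × Q·(S₀ − S) = 0.4400 × 1208 = 531.7 kg VSS/d.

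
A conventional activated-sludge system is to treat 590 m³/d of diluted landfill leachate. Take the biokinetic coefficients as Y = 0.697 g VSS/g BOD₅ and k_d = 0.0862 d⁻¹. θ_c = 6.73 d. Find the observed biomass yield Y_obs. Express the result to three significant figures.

Correct the yield for decay: Y_obs = Y/(1 + k_d θ_c) = 0.697 / (1 + 0.0862 × 6.73) = 0.697 / 1.580 = 0.4411.

Y_obs ≈ 0.441 g VSS/g BOD₅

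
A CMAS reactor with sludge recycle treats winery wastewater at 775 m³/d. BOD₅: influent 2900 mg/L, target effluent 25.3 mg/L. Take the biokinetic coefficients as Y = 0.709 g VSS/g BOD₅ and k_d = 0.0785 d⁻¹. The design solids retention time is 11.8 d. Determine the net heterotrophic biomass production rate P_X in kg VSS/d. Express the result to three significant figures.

P_X ≈ 820 kg VSS/d

The observed yield is Y_obs = Y/(1 + k_d·θ_c) = 0.709 / (1 + 0.0785 × 11.8) = 0.709 / 1.926 = 0.3681 g VSS per g BOD₅ removed.
ΔS = 2900 − 25.3 = 2875 mg/L, so the substrate removal rate is 775 × 2875/1000 = 2228 kg BOD₅/d.
So the net sludge growth is P_X = 0.3681 × 2228 = 820.0 kg VSS/d.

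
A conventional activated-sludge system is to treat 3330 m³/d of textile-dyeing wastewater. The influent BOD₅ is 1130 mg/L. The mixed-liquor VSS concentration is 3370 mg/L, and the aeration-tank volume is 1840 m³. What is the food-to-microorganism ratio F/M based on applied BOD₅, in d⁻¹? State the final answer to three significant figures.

F/M ≈ 0.607 d⁻¹

F/M = Q·S₀ / (V·X) = 3330 × 1130 / (1840 × 3370) = 0.6068 g BOD₅·(g VSS·d)⁻¹.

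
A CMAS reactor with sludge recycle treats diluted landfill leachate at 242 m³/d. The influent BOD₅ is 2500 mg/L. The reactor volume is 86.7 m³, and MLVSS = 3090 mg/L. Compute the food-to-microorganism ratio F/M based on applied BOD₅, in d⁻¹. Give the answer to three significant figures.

F/M ≈ 2.26 d⁻¹

Food-to-microorganism ratio F/M = Q S₀ / (V X) = 242 × 2500 / (86.70 × 3090) = 2.258 d⁻¹.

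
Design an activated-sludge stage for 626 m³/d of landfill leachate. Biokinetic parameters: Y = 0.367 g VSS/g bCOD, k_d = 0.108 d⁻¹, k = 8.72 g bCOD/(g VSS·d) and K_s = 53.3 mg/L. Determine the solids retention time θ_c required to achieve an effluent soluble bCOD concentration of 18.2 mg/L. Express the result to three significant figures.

From 1/θ_c = Y·k·S/(K_s + S) − k_d: Y·k·S/(K_s+S) = 0.367 × 8.72 × 18.2 / (53.3 + 18.2) = 0.8146 d⁻¹.
Then 1/θ_c = μ − k_d = 0.8146 − 0.108 = 0.7066 d⁻¹, giving θ_c = 1.415 d.

θ_c ≈ 1.42 d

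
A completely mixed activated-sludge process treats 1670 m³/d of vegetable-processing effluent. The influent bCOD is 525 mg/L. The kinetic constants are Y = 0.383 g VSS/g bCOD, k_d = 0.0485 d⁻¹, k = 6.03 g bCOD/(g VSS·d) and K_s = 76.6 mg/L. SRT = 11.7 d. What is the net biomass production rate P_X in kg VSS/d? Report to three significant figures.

For a completely mixed reactor with recycle the Lawrence–McCarty relation gives S = K_s·(1 + k_d·θ_c) / [θ_c·(Y·k − k_d) − 1] = 76.6 × (1 + 0.0485 × 11.7) / [11.7 × (0.383 × 6.03 − 0.0485) − 1] = 120.1 / 25.45 = 4.717 mg/L.
Observed yield with endogenous decay: Y_obs = Y / (1 + k_d·θ_c) = 0.383 / (1 + 0.0485 × 11.7) = 0.383 / 1.567 = 0.2443 g VSS/g bCOD.
Substrate removed = Q·(S₀ − S) = 1670 m³/d × (525 − 4.72) g/m³ = 8.69×10^5 g/d = 868.9 kg/d.
P_X = Y_obs · Q(S₀ − S) = 0.2443 × 868.9 = 212.3 kg VSS/d.

P_X ≈ 212 kg VSS/d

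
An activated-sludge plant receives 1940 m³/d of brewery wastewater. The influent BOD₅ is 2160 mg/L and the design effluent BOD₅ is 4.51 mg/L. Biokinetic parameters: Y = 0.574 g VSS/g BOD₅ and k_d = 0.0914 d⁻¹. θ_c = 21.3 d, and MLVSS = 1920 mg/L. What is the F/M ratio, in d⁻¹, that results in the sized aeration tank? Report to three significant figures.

Steady-state biomass mass balance: V·X·(1 + k_d·θ_c) = Y·Q·(S₀ − S)·θ_c, so V = 0.574 × 1940 × (2160 − 4.51) × 21.3 / [1920 × (1 + 0.0914 × 21.3)] = 5.11×10^7 / 5658 = 9036 m³.
Food-to-microorganism ratio F/M = Q S₀ / (V X) = 1940 × 2160 / (9036 × 1920) = 0.2415 d⁻¹.

F/M ≈ 0.242 d⁻¹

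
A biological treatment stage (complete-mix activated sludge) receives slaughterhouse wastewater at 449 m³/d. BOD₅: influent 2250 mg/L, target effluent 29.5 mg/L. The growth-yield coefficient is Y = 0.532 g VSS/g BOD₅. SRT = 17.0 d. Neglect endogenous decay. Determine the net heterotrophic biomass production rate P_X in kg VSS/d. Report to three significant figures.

P_X ≈ 530 kg VSS/d

Since k_d ≈ 0, Y_obs = Y = 0.532 g VSS/g BOD₅.
ΔS = 2250 − 29.5 = 2220 mg/L, so the substrate removal rate is 449 × 2220/1000 = 997.0 kg BOD₅/d.
P_X = Y_obs · Q(S₀ − S) = 0.5320 × 997.0 = 530.4 kg VSS/d.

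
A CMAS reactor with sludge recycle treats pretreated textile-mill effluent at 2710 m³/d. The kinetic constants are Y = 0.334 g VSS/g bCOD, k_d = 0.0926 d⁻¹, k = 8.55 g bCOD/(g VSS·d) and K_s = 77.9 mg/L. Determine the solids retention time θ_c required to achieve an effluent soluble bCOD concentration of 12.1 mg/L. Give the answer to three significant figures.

Specific growth rate at S = 12.1 mg/L: μ = YkS/(K_s+S) = 0.334·8.55·12.1/(77.9+12.1) = 0.3839 d⁻¹.
1/θ_c = 0.3839 − 0.0926 = 0.2913 d⁻¹, so θ_c = 3.432 d.

θ_c ≈ 3.43 d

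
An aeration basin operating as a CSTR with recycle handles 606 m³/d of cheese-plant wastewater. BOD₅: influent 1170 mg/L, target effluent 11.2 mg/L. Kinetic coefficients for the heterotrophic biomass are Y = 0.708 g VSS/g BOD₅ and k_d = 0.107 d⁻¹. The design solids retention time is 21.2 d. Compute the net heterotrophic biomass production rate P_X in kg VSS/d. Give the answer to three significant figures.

Y_obs = Y / (1 + k_d θ_c) = 0.708 / (1 + 0.107 × 21.2) = 0.708 / 3.268 = 0.2166.
ΔS = 1170 − 11.2 = 1159 mg/L, so the substrate removal rate is 606 × 1159/1000 = 702.2 kg BOD₅/d.
So the net sludge growth is P_X = 0.2166 × 702.2 = 152.1 kg VSS/d.

P_X ≈ 152 kg VSS/d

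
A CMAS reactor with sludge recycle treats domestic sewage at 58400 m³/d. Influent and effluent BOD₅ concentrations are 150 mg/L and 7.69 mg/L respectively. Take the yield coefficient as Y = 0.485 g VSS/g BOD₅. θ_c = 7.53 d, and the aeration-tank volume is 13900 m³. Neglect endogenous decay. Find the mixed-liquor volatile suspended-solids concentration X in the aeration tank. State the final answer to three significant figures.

X = Y·Q·ΔS·θ_c / V = 0.485 × 58400 × (150 − 7.69) × 7.53 / 13900 = 2184 mg/L.

X ≈ 2180 mg/L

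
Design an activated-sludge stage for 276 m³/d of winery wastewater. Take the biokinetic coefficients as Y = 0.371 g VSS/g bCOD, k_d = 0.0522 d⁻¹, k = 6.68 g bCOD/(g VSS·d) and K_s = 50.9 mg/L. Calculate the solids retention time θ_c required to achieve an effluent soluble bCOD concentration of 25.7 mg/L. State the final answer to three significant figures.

Specific growth rate at S = 25.7 mg/L: μ = YkS/(K_s+S) = 0.371·6.68·25.7/(50.9+25.7) = 0.8315 d⁻¹.
θ_c = 1/(μ − k_d) = 1/(0.8315 − 0.0522) = 1/0.7793 = 1.283 d.

θ_c ≈ 1.28 d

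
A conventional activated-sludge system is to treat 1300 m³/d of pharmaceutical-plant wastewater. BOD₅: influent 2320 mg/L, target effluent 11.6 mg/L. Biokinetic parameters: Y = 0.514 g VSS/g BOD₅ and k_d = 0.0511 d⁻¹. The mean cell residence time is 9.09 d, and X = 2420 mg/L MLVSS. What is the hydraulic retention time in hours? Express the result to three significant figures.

From the SRT design equation V = Y Q (S₀−S) θ_c / [X (1 + k_d θ_c)] = 0.514 × 1300 × (2320 − 11.6) × 9.09 / [2420 × (1 + 0.0511 × 9.09)] = 1.4×10^7 / 3544 = 3956 m³.
HRT = V/Q = 3956 m³ / 1300 m³·d⁻¹ = 3.043 d × 24 = 73.04 h.

τ ≈ 73.0 h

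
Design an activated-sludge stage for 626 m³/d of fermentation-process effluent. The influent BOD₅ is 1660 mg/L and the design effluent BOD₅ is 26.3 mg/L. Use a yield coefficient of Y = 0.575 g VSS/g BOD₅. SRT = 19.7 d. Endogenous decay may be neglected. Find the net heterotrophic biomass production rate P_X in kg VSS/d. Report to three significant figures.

P_X ≈ 588 kg VSS/d

No decay correction is needed, so Y_obs = Y = 0.575.
Q·(S₀ − S) = 626 × (1660 − 26.3) × 10⁻³ = 1023 kg/d removed.
Biomass produced: P_X = Y_obs·Q·ΔS = 0.5750 × 1023 ≈ 588.1 kg VSS/d.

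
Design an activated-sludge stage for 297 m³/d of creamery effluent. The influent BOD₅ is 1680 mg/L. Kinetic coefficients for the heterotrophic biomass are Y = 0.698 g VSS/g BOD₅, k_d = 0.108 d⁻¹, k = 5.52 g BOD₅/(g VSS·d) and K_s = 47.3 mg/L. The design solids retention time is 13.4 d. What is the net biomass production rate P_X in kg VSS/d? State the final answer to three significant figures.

From the Monod/SRT balance for a CMAS, S = K_s·(1+k_d θ_c)/[θ_c·(Y k − k_d) − 1] = 47.3 × (1 + 0.108 × 13.4) / [13.4 × (0.698 × 5.52 − 0.108) − 1] = 115.8 / 49.18 = 2.354 mg/L.
Correct the yield for decay: Y_obs = Y/(1 + k_d θ_c) = 0.698 / (1 + 0.108 × 13.4) = 0.698 / 2.447 = 0.2852.
Mass of BOD₅ removed per day: Q(S₀ − S) = 297 × 1678 g/m³ = 498.3 kg/d.
Biomass produced: P_X = Y_obs·Q·ΔS = 0.2852 × 498.3 ≈ 142.1 kg VSS/d.

P_X ≈ 142 kg VSS/d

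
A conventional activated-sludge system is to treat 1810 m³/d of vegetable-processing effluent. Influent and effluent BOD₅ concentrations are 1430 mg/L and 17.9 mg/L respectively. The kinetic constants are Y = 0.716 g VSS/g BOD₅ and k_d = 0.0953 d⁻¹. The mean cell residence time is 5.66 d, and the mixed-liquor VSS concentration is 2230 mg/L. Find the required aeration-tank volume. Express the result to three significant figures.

From the SRT design equation V = Y Q (S₀−S) θ_c / [X (1 + k_d θ_c)] = 0.716 × 1810 × (1430 − 17.9) × 5.66 / [2230 × (1 + 0.0953 × 5.66)] = 1.04×10^7 / 3433 = 3017 m³.

V ≈ 3020 m³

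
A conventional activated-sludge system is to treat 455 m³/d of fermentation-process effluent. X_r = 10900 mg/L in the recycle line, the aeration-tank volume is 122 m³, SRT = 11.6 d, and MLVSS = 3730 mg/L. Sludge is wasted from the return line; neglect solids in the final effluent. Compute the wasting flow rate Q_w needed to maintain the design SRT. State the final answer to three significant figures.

Q_w ≈ 3.60 m³/d

θ_c = V·X/(Q_w·X_r) when wasting from the recycle, so Q_w = V·X/(θ_c·X_r) = 122.0 × 3730 / (11.6 × 10900) = 3.599 m³/d.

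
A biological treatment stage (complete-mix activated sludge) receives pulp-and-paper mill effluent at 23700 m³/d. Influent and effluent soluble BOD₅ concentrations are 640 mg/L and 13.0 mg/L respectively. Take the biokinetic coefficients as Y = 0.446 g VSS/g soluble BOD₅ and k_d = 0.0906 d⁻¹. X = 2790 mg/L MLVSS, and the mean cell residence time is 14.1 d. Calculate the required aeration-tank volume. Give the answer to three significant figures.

From the SRT design equation V = Y Q (S₀−S) θ_c / [X (1 + k_d θ_c)] = 0.446 × 23700 × (640 − 13.0) × 14.1 / [2790 × (1 + 0.0906 × 14.1)] = 9.34×10^7 / 6354 = 14707 m³.

V ≈ 14700 m³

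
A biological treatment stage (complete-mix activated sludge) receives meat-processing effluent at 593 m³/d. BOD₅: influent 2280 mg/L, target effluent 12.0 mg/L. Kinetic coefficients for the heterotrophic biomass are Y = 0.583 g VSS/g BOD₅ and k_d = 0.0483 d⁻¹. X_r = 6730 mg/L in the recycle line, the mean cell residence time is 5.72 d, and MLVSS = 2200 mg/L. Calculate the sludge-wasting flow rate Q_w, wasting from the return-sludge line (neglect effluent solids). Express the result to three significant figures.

Q_w ≈ 91.3 m³/d

Steady-state biomass mass balance: V·X·(1 + k_d·θ_c) = Y·Q·(S₀ − S)·θ_c, so V = 0.583 × 593 × (2280 − 12.0) × 5.72 / [2200 × (1 + 0.0483 × 5.72)] = 4.48×10^6 / 2808 = 1597 m³.
Wasting from the return line (neglecting effluent solids): Q_w = V·X / (θ_c·X_r) = 1597 × 2200 / (5.72 × 6730) = 91.29 m³/d.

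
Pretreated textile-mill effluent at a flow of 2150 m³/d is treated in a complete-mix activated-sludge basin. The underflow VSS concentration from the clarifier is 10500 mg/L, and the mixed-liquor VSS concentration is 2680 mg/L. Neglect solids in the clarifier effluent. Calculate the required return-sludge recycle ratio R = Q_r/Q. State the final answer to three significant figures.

R ≈ 0.343

R = Q_r/Q = X/(X_r − X) = 2680 / (10500 − 2680) = 0.3427.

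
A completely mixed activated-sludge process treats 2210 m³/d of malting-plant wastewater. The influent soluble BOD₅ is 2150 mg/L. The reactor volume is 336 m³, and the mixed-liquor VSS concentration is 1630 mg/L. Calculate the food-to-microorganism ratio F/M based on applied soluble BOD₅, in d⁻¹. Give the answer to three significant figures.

F/M ≈ 8.68 d⁻¹

F/M = Q·S₀ / (V·X) = 2210 × 2150 / (336.0 × 1630) = 8.676 g soluble BOD₅·(g VSS·d)⁻¹.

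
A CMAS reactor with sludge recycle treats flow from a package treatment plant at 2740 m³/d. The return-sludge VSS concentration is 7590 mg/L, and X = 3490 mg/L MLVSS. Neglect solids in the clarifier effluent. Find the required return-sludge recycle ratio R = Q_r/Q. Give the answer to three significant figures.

Solids balance on the clarifier gives (1+R)X = R·X_r, so R = X/(X_r − X) = 3490 / (7590 − 3490) = 0.8512.

R ≈ 0.851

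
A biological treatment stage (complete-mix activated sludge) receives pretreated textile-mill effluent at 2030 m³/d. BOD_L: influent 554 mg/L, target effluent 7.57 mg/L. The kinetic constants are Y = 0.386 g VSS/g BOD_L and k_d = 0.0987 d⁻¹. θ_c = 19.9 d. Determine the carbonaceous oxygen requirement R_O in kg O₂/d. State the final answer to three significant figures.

The observed yield is Y_obs = Y/(1 + k_d·θ_c) = 0.386 / (1 + 0.0987 × 19.9) = 0.386 / 2.964 = 0.1302 g VSS per g BOD_L removed.
ΔS = 554 − 7.57 = 546.4 mg/L, so the substrate removal rate is 2030 × 546.4/1000 = 1109 kg BOD_L/d.
P_X = Y_obs·Q·(S₀ − S) = 0.1302 × 1109 = 144.5 kg VSS/d.
R_O = Q·(S₀ − S) − 1.42·P_X = 1109 − 1.42 × 144.5 = 904.1 kg O₂/d.

R_O ≈ 904 kg O₂/d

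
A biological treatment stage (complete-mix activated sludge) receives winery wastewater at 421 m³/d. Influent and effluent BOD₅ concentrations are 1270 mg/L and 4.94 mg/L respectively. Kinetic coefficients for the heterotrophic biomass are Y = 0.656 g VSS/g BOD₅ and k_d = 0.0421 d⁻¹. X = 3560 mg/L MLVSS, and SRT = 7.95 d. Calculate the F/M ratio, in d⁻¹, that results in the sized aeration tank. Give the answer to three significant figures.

F/M ≈ 0.257 d⁻¹

Steady-state biomass mass balance: V·X·(1 + k_d·θ_c) = Y·Q·(S₀ − S)·θ_c, so V = 0.656 × 421 × (1270 − 4.94) × 7.95 / [3560 × (1 + 0.0421 × 7.95)] = 2.78×10^6 / 4752 = 584.6 m³.
F/M = Q·S₀ / (V·X) = 421 × 1270 / (584.6 × 3560) = 0.2569 g BOD₅·(g VSS·d)⁻¹.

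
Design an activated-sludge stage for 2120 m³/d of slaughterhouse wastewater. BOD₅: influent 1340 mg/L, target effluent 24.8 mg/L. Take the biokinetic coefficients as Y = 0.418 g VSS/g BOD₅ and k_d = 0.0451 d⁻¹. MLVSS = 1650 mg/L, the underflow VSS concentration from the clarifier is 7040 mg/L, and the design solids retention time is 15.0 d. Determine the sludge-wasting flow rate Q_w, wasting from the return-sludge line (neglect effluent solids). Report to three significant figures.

Rearranging the biomass balance for a CMAS with decay, V = Y·Q·ΔS·θ_c / [X·(1+k_d θ_c)] = 0.418 × 2120 × (1340 − 24.8) × 15.0 / [1650 × (1 + 0.0451 × 15.0)] = 1.75×10^7 / 2766 = 6320 m³.
θ_c = V·X/(Q_w·X_r) when wasting from the recycle, so Q_w = V·X/(θ_c·X_r) = 6320 × 1650 / (15.0 × 7040) = 98.75 m³/d.

Q_w ≈ 98.7 m³/d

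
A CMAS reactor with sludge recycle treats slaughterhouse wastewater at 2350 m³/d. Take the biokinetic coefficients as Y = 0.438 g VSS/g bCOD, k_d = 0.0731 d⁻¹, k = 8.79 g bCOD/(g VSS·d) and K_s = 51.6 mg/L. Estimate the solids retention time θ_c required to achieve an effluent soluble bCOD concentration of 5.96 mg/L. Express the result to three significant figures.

θ_c ≈ 3.07 d

At the target effluent, Y k S/(K_s+S) = 0.438×8.79×5.96/57.56 = 0.3986 d⁻¹.
1/θ_c = 0.3986 − 0.0731 = 0.3255 d⁻¹, so θ_c = 3.072 d.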